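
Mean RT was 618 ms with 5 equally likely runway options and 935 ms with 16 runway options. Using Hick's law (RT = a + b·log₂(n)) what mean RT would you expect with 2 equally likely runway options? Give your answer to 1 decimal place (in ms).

368.3 ms

Solve the two-equation system in a and b:
  b = (935 − 618) / (log₂ 16 − log₂ 5) = 317 / (4 − 2.3219) = 188.907 ms/bit
  a = 618 − 188.907 × 2.3219 = 179.371 ms
Then RT(2) = 179.371 + 188.907 × log₂ 2 = 179.371 + 188.907 × 1 ≈ 368.278 ms.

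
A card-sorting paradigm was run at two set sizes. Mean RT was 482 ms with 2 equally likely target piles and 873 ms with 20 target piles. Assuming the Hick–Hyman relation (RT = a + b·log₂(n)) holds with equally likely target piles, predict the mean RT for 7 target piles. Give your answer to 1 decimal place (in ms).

With log₂ n on the abscissa the relation is linear; from the two conditions:
  b = (873 − 482) / (log₂ 20 − log₂ 2) = 391 / (4.3219 − 1) = 117.703 ms/bit
  a = 482 − 117.703 × 1 = 364.297 ms
Then RT(7) = 364.297 + 117.703 × log₂ 7 = 364.297 + 117.703 × 2.8074 ≈ 694.731 ms.

694.7 ms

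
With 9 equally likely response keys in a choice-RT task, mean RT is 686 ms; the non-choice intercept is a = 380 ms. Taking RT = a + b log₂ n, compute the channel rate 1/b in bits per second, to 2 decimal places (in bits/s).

10.36 bits/s

Choice component = 686 − 380 = 306 ms over log₂(9) = 3.1699 bits.
b = 306 / 3.1699 = 96.532 ms/bit, so 1/b = 10.359 bits/s.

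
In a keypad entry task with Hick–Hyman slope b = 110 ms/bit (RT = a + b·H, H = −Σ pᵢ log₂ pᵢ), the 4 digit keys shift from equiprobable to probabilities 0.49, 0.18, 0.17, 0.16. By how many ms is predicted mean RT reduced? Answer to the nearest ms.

21 ms

The RT saving is b·ΔH. Equiprobable H₀ = log₂(4) = 2.0000 bits; with the given probabilities H = 1.8072 bits.
b·(H₀ − H) = 110 × (2.0000 − 1.8072) = 21.21 ms.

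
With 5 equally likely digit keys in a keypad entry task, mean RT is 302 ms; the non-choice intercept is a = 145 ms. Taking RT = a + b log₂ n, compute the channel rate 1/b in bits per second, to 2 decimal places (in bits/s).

14.79 bits/s

Choice component = 302 − 145 = 157 ms over log₂(5) = 2.3219 bits.
b = 157 / 2.3219 = 67.616 ms/bit, so 1/b = 14.789 bits/s.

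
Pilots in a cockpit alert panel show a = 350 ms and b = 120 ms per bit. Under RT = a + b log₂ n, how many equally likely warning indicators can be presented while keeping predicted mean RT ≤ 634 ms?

Information budget: (634 − 350)/120 = 2.3667 bits, so n ≤ 2^2.3667 = 5.157 → at most 5.

5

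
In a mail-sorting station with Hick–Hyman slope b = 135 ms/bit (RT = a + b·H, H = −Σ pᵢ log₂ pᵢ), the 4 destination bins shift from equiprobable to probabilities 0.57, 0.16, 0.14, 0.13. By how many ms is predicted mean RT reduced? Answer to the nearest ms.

45 ms

Equiprobable entropy H₀ = log₂ 4 = 2.0000 bits.
Skewed entropy H = −Σ pᵢ log₂ pᵢ = 1.6650 bits.
ΔRT = b·(H₀ − H) = 135 × 0.3350 = 45.22 ms.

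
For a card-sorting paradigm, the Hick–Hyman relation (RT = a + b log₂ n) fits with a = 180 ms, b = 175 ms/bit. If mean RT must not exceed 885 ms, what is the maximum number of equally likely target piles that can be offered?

16

Information budget: (885 − 180)/175 = 4.0286 bits, so n ≤ 2^4.0286 = 16.320 → at most 16.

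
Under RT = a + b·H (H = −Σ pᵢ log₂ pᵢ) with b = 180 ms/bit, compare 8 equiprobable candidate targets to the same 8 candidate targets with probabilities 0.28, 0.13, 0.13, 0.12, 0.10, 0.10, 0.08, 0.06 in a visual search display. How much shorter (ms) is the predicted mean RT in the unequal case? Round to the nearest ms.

28 ms

Equiprobable entropy H₀ = log₂ 8 = 3.0000 bits.
Skewed entropy H = −Σ pᵢ log₂ pᵢ = 2.8460 bits.
ΔRT = b·(H₀ − H) = 180 × 0.1540 = 27.72 ms.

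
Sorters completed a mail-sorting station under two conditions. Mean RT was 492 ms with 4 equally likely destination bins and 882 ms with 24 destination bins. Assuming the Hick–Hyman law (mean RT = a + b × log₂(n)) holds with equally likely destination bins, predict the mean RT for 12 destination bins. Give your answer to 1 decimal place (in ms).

Solve the two-equation system in a and b:
  b = (882 − 492) / (log₂ 24 − log₂ 4) = 390 / (4.5850 − 2) = 150.873 ms/bit
  a = 492 − 150.873 × 2 = 190.255 ms
Then RT(12) = 190.255 + 150.873 × log₂ 12 = 190.255 + 150.873 × 3.5850 ≈ 731.127 ms.

731.1 ms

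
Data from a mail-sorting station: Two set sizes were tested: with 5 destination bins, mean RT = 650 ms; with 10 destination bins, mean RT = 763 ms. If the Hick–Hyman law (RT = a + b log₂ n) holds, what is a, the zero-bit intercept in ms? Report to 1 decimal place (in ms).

387.6 ms

The slope on a log₂ axis is (763 − 650) / (3.3219 − 2.3219) = 113.000 ms/bit.
Intercept: a = 650 − 113.000·log₂(5) = 387.622 ms.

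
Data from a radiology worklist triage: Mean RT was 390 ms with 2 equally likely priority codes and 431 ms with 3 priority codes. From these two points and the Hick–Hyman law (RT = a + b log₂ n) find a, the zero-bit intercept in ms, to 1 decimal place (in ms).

319.9 ms

The slope on a log₂ axis is (431 − 390) / (1.5850 − 1) = 70.090 ms/bit.
Intercept: a = 390 − 70.090·log₂(2) = 319.910 ms.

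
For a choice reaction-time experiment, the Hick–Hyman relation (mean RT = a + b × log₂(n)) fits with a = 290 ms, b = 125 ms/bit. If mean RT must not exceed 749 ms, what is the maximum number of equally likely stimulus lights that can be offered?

Set 290 + 125·log₂ n ≤ 749 → log₂ n ≤ (749 − 290)/125 = 3.6720.
So n ≤ 2^3.6720 = 12.746; the largest integer n is 12.

12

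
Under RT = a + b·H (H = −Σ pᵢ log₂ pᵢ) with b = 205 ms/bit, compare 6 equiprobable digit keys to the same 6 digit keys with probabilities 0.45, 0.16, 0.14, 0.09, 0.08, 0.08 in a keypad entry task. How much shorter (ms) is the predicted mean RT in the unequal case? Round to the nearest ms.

Equiprobable entropy H₀ = log₂ 6 = 2.5850 bits.
Skewed entropy H = −Σ pᵢ log₂ pᵢ = 2.2342 bits.
ΔRT = b·(H₀ − H) = 205 × 0.3508 = 71.91 ms.

72 ms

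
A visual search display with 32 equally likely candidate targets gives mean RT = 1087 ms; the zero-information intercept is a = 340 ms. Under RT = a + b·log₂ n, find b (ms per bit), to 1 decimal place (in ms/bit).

log₂(32) = 5 bits.
b = (RT − a)/log₂ n = (1087 − 340) / 5 = 149.400 ms/bit.

149.4 ms/bit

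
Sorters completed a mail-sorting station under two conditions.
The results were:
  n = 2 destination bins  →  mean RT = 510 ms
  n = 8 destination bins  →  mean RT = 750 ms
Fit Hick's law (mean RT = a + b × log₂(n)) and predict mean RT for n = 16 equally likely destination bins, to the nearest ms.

870 ms

Fit slope and intercept:
  b = (750 − 510) / (log₂ 8 − log₂ 2) = 240 / (3 − 1) = 120 ms/bit
  a = 510 − 120 × 1 = 390 ms
Then RT(16) = 390 + 120 × log₂ 16 = 390 + 120 × 4 ≈ 870.000 ms.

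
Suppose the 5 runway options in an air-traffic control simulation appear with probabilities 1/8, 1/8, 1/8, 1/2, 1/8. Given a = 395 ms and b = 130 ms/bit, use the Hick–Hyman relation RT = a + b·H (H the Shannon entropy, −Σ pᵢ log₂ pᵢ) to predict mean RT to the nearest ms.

Each term −pᵢ log₂ pᵢ: 0.125·3 + 0.125·3 + 0.125·3 + 0.5·1 + 0.125·3; summed, H = 2.000 bits.
Mean RT = a + bH = 395 + 130·2.000 = 655.00 ms.

655 ms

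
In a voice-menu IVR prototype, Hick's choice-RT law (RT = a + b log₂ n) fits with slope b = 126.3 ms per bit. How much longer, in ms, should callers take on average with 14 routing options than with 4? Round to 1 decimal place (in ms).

228.3 ms

The intercept a cancels: ΔRT = b·(log₂ n₂ − log₂ n₁) = b·log₂(n₂/n₁).
log₂(14) − log₂(4) = 3.8074 − 2 = 1.8074.
ΔRT = 126.3 × 1.8074 = 228.269 ms.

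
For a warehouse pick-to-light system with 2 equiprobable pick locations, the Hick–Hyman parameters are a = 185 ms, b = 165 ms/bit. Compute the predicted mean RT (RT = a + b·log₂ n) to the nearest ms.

350 ms

log₂(2) = 1 bits, so RT = 185 + 165 × 1 ≈ 350.000 ms.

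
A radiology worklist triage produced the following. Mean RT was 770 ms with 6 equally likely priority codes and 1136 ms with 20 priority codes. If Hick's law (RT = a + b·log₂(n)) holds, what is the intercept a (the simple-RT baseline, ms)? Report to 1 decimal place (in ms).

225.3 ms

b = (RT₂ − RT₁)/(log₂ n₂ − log₂ n₁) = (1136 − 770)/(4.3219 − 2.5850) = 210.712 ms/bit.
Intercept: a = 770 − 210.712·log₂(6) = 225.317 ms.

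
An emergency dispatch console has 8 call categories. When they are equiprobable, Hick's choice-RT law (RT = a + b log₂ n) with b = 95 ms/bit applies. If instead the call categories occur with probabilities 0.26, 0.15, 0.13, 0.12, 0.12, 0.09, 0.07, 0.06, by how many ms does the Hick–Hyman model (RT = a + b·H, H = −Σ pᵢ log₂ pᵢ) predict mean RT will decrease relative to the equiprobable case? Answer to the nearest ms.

The RT saving is b·ΔH. Equiprobable H₀ = log₂(8) = 3.0000 bits; with the given probabilities H = 2.8574 bits.
b·(H₀ − H) = 95 × (3.0000 − 2.8574) = 13.55 ms.

14 ms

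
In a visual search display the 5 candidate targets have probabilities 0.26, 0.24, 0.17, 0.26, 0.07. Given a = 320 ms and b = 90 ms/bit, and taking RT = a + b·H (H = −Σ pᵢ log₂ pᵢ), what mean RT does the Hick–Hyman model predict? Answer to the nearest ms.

519 ms

Entropy contributions −pᵢ log₂ pᵢ: 0.5053, 0.4941, 0.4346, 0.5053, 0.2686; sum H = 2.2079 bits.
RT = a + bH = 320 + 90·2.2079 = 518.71 ms.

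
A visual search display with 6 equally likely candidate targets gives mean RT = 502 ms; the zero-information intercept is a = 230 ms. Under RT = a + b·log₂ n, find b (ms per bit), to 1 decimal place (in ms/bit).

b = (502 − 230) / log₂(6) = 272 / 2.5850 = 105.224 ms/bit.

105.2 ms/bit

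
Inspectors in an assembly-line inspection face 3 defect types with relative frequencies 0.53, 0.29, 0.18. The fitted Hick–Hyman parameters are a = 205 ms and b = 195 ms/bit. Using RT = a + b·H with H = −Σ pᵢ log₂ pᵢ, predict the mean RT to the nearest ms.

Entropy contributions −pᵢ log₂ pᵢ: 0.4854, 0.5179, 0.4453; sum H = 1.4487 bits.
RT = a + bH = 205 + 195·1.4487 = 487.49 ms.

487 ms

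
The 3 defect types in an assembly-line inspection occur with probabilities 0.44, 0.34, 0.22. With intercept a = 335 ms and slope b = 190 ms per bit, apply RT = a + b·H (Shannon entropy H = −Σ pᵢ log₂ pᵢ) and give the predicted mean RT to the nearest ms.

H = 0.44·log₂(1/0.44) + 0.34·log₂(1/0.34) + 0.22·log₂(1/0.22) = 1.5309 bits.
RT = 335 + 190 × 1.5309 = 625.87 ms.

626 ms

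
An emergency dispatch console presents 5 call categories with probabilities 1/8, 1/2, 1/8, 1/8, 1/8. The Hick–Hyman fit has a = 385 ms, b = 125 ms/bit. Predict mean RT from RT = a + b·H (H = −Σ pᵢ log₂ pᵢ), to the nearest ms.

635 ms

H = −Σ pᵢ log₂ pᵢ = 0.125·3 + 0.5·1 + 0.125·3 + 0.125·3 + 0.125·3 = 2.000 bits.
RT = 385 + 125 × 2.000 = 635.00 ms.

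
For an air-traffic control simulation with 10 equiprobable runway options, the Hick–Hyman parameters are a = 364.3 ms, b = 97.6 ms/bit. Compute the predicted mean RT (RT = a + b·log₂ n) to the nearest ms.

log₂(10) = 3.3219 bits, so RT = 364.3 + 97.6 × 3.3219 ≈ 688.520 ms.

689 ms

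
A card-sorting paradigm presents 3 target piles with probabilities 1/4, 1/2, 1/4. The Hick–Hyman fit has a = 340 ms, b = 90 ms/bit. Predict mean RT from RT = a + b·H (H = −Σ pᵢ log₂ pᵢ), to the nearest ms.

Each term −pᵢ log₂ pᵢ: 0.25·2 + 0.5·1 + 0.25·2; summed, H = 1.500 bits.
Mean RT = a + bH = 340 + 90·1.500 = 475.00 ms.

475 ms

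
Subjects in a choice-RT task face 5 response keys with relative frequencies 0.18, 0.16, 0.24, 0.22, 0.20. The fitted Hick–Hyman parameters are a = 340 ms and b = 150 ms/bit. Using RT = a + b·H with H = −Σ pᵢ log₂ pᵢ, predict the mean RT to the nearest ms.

686 ms

Entropy contributions −pᵢ log₂ pᵢ: 0.4453, 0.4230, 0.4941, 0.4806, 0.4644; sum H = 2.3074 bits.
RT = a + bH = 340 + 150·2.3074 = 686.11 ms.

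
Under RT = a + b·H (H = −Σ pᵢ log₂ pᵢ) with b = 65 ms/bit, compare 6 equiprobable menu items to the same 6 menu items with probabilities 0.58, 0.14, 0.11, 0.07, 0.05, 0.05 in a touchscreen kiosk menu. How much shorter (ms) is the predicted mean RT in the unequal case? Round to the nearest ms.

The RT saving is b·ΔH. Equiprobable H₀ = log₂(6) = 2.5850 bits; with the given probabilities H = 1.9040 bits.
b·(H₀ − H) = 65 × (2.5850 − 1.9040) = 44.27 ms.

44 ms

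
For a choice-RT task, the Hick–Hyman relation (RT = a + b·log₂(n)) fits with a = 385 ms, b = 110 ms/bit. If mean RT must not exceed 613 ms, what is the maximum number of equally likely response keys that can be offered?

110·log₂ n ≤ 613 − 385 = 228, giving log₂ n ≤ 2.0727 and n ≤ 4.207. The largest whole number is 4.

4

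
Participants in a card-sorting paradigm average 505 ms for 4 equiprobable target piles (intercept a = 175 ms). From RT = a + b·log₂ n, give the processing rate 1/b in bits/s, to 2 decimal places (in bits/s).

Choice component = 505 − 175 = 330 ms over log₂(4) = 2 bits.
b = 330 / 2 = 165.000 ms/bit, so 1/b = 6.061 bits/s.

6.06 bits/s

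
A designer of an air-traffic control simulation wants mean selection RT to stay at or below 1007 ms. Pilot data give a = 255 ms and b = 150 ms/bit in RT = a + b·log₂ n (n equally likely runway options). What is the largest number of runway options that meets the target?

32

Information budget: (1007 − 255)/150 = 5.0133 bits, so n ≤ 2^5.0133 = 32.297 → at most 32.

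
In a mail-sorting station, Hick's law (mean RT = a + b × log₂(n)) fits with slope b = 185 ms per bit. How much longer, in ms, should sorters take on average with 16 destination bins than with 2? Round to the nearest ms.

555 ms

The intercept a cancels: ΔRT = b·(log₂ n₂ − log₂ n₁) = b·log₂(n₂/n₁).
log₂(16) − log₂(2) = log₂(16/2) = log₂(8) = 3.
ΔRT = 185 × 3.0000 = 555.000 ms.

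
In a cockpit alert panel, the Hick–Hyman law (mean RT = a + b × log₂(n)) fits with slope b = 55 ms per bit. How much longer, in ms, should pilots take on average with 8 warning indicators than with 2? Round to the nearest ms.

110 ms

ΔRT = (a + b log₂ n₂) − (a + b log₂ n₁) = b·(log₂ n₂ − log₂ n₁).
log₂(8) − log₂(2) = log₂(8/2) = log₂(4) = 2.
ΔRT = 55 × 2.0000 = 110.000 ms.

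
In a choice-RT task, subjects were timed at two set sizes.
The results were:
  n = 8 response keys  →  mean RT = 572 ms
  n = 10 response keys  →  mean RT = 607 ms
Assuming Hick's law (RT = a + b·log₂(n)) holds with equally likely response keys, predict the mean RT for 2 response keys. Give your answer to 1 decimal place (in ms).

354.6 ms

With log₂ n on the abscissa the relation is linear; from the two conditions:
  b = (607 − 572) / (log₂ 10 − log₂ 8) = 35 / (3.3219 − 3) = 108.720 ms/bit
  a = 572 − 108.720 × 3 = 245.840 ms
Then RT(2) = 245.840 + 108.720 × log₂ 2 = 245.840 + 108.720 × 1 ≈ 354.560 ms.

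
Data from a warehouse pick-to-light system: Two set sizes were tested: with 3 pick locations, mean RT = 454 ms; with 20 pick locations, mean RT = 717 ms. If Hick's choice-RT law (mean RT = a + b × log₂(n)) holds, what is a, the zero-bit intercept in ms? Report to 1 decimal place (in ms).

301.7 ms

b = (RT₂ − RT₁)/(log₂ n₂ − log₂ n₁) = (717 − 454)/(4.3219 − 1.5850) = 96.092 ms/bit.
a = RT₁ − b·log₂ n₁ = 454 − 96.092 × 1.5850 = 301.698 ms.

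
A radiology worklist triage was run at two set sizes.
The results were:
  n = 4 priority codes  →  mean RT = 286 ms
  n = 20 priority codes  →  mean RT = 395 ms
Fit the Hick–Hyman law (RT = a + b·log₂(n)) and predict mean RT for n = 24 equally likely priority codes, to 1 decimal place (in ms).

With log₂ n on the abscissa the relation is linear; from the two conditions:
  b = (395 − 286) / (log₂ 20 − log₂ 4) = 109 / (4.3219 − 2) = 46.944 ms/bit
  a = 286 − 46.944 × 2 = 192.113 ms
Then RT(24) = 192.113 + 46.944 × log₂ 24 = 192.113 + 46.944 × 4.5850 ≈ 407.348 ms.

407.3 ms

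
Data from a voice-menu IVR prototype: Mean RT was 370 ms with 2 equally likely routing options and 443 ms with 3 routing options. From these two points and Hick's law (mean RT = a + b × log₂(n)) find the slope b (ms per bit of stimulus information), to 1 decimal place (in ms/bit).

124.8 ms/bit

The slope on a log₂ axis is (443 − 370) / (1.5850 − 1) = 124.794 ms/bit.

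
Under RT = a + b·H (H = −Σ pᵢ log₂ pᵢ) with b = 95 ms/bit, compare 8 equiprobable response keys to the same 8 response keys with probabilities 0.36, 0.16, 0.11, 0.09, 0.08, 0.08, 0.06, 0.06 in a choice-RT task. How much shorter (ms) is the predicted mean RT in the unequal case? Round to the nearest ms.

Equiprobable entropy H₀ = log₂ 8 = 3.0000 bits.
Skewed entropy H = −Σ pᵢ log₂ pᵢ = 2.6867 bits.
ΔRT = b·(H₀ − H) = 95 × 0.3133 = 29.77 ms.

30 ms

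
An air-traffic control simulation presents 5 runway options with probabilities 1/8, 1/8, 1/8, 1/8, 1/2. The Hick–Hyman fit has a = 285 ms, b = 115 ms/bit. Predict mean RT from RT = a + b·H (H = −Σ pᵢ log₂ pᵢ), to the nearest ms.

H = −Σ pᵢ log₂ pᵢ = 0.125·3 + 0.125·3 + 0.125·3 + 0.125·3 + 0.5·1 = 2.000 bits.
RT = 285 + 115 × 2.000 = 515.00 ms.

515 ms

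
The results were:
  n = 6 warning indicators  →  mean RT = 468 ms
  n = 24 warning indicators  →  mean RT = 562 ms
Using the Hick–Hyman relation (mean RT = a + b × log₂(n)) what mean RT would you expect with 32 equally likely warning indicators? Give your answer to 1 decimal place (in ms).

RT is linear in log₂ n, so two points fix the line:
  b = (562 − 468) / (log₂ 24 − log₂ 6) = 94 / (4.5850 − 2.5850) = 47.000 ms/bit
  a = 468 − 47.000 × 2.5850 = 346.507 ms
Then RT(32) = 346.507 + 47.000 × log₂ 32 = 346.507 + 47.000 × 5 ≈ 581.507 ms.

581.5 ms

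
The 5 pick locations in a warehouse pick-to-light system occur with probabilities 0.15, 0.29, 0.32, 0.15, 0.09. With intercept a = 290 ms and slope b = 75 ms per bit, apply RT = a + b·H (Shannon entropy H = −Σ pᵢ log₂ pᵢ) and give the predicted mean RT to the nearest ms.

H = 0.15·log₂(1/0.15) + 0.29·log₂(1/0.29) + 0.32·log₂(1/0.32) + 0.15·log₂(1/0.15) + 0.09·log₂(1/0.09) = 2.1777 bits.
RT = 290 + 75 × 2.1777 = 453.33 ms.

453 ms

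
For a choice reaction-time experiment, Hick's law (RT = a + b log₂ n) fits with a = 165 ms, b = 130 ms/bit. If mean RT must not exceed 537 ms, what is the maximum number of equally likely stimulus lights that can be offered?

Set 165 + 130·log₂ n ≤ 537 → log₂ n ≤ (537 − 165)/130 = 2.8615.
So n ≤ 2^2.8615 = 7.268; the largest integer n is 7.

7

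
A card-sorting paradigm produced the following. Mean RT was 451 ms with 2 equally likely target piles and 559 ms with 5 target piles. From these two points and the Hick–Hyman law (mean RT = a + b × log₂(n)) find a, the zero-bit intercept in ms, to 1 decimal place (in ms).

369.3 ms

b = (RT₂ − RT₁)/(log₂ n₂ − log₂ n₁) = (559 − 451)/(2.3219 − 1) = 81.699 ms/bit.
Intercept: a = 451 − 81.699·log₂(2) = 369.301 ms.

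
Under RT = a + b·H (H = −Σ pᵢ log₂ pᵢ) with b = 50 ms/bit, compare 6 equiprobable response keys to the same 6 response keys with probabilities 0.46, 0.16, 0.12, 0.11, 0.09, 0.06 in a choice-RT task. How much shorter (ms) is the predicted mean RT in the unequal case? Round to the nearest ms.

19 ms

The RT saving is b·ΔH. Equiprobable H₀ = log₂(6) = 2.5850 bits; with the given probabilities H = 2.2119 bits.
b·(H₀ − H) = 50 × (2.5850 − 2.2119) = 18.65 ms.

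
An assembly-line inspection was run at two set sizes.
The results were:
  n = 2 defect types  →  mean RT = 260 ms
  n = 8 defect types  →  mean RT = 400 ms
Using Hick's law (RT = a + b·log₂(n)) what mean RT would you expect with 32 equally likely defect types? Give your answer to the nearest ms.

Solve the two-equation system in a and b:
  b = (400 − 260) / (log₂ 8 − log₂ 2) = 140 / (3 − 1) = 70 ms/bit
  a = 260 − 70 × 1 = 190 ms
Then RT(32) = 190 + 70 × log₂ 32 = 190 + 70 × 5 ≈ 540.000 ms.

540 ms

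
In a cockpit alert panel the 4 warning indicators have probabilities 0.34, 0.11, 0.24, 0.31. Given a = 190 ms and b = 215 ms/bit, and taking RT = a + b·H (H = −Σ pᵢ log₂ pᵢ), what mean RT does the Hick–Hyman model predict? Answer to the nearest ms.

H = 0.34·log₂(1/0.34) + 0.11·log₂(1/0.11) + 0.24·log₂(1/0.24) + 0.31·log₂(1/0.31) = 1.8974 bits.
RT = 190 + 215 × 1.8974 = 597.94 ms.

598 ms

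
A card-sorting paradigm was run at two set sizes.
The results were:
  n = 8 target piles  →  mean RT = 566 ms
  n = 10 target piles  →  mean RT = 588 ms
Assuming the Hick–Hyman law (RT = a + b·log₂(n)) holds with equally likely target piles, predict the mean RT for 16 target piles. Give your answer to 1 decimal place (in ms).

RT is linear in log₂ n, so two points fix the line:
  b = (588 − 566) / (log₂ 10 − log₂ 8) = 22 / (3.3219 − 3) = 68.338 ms/bit
  a = 566 − 68.338 × 3 = 360.985 ms
Then RT(16) = 360.985 + 68.338 × log₂ 16 = 360.985 + 68.338 × 4 ≈ 634.338 ms.

634.3 ms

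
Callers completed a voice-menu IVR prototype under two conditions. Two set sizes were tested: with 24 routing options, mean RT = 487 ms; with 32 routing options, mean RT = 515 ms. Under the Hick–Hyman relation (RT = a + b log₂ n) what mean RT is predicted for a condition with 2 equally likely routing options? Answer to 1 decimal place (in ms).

245.1 ms

With log₂ n on the abscissa the relation is linear; from the two conditions:
  b = (515 − 487) / (log₂ 32 − log₂ 24) = 28 / (5 − 4.5850) = 67.464 ms/bit
  a = 487 − 67.464 × 4.5850 = 177.681 ms
Then RT(2) = 177.681 + 67.464 × log₂ 2 = 177.681 + 67.464 × 1 ≈ 245.145 ms.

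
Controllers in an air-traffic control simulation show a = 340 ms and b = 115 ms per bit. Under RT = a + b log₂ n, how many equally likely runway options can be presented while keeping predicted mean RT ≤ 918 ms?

32

Information budget: (918 − 340)/115 = 5.0261 bits, so n ≤ 2^5.0261 = 32.584 → at most 32.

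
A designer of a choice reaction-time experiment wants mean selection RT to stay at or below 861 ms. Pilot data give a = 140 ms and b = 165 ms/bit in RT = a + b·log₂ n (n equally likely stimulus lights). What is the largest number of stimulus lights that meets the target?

Information budget: (861 − 140)/165 = 4.3697 bits, so n ≤ 2^4.3697 = 20.673 → at most 20.

20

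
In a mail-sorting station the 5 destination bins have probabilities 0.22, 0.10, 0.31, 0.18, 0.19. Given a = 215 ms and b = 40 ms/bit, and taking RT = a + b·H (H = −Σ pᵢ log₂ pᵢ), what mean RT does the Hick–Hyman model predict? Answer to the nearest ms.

304 ms

H = 0.22·log₂(1/0.22) + 0.10·log₂(1/0.10) + 0.31·log₂(1/0.31) + 0.18·log₂(1/0.18) + 0.19·log₂(1/0.19) = 2.2371 bits.
RT = 215 + 40 × 2.2371 = 304.48 ms.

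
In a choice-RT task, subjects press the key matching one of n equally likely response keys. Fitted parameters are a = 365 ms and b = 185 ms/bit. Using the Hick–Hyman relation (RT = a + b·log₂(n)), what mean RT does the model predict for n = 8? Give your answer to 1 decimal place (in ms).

log₂(8) = 3 bits, so RT = 365 + 185 × 3 ≈ 920.000 ms.

920.0 ms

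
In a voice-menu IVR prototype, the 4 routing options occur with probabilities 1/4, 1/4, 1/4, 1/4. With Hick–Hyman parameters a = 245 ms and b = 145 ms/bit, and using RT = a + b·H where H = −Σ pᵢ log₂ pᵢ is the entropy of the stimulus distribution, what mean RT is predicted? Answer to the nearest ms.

Each term −pᵢ log₂ pᵢ: 0.25·2 + 0.25·2 + 0.25·2 + 0.25·2; summed, H = 2.000 bits.
Mean RT = a + bH = 245 + 145·2.000 = 535.00 ms.

535 ms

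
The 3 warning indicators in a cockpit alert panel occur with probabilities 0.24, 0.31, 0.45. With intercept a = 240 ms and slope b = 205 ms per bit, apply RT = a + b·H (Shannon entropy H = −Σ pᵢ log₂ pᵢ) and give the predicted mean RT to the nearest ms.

H = 0.24·log₂(1/0.24) + 0.31·log₂(1/0.31) + 0.45·log₂(1/0.45) = 1.5363 bits.
RT = 240 + 205 × 1.5363 = 554.95 ms.

555 ms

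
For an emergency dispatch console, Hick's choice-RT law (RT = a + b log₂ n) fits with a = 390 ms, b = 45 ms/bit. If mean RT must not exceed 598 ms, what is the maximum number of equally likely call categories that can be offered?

24

Information budget: (598 − 390)/45 = 4.6222 bits, so n ≤ 2^4.6222 = 24.628 → at most 24.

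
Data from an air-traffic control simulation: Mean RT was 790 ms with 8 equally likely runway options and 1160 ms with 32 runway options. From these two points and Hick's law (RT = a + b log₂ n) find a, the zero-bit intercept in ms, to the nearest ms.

235 ms

b = (RT₂ − RT₁)/(log₂ n₂ − log₂ n₁) = (1160 − 790)/(5 − 3) = 185 ms/bit.
Intercept: a = 790 − 185·log₂(8) = 235.000 ms.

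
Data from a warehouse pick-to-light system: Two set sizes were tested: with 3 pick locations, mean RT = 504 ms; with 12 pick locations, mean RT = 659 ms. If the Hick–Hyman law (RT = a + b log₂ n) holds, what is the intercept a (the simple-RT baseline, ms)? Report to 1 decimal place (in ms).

Slope: b = (659 − 504) / (log₂ 12 − log₂ 3) = 155/2.0000 = 77.500 ms/bit.
a = RT₁ − b·log₂ n₁ = 504 − 77.500 × 1.5850 = 381.165 ms.

381.2 ms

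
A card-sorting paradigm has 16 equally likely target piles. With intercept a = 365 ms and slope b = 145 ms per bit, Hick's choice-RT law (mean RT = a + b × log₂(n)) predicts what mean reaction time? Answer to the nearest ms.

log₂(16) = 4 bits, so RT = 365 + 145 × 4 ≈ 945.000 ms.

945 ms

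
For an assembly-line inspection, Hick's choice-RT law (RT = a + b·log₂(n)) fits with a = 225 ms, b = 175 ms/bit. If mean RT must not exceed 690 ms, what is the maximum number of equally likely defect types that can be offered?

Set 225 + 175·log₂ n ≤ 690 → log₂ n ≤ (690 − 225)/175 = 2.6571.
So n ≤ 2^2.6571 = 6.308; the largest integer n is 6.

6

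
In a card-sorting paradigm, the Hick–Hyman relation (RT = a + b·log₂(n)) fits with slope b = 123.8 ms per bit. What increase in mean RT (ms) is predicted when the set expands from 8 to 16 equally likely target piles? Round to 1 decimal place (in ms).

123.8 ms

Only the slope matters, since a is common to both: ΔRT = b·log₂(n₂/n₁).
log₂(16) − log₂(8) = log₂(16/8) = log₂(2) = 1.
ΔRT = 123.8 × 1.0000 = 123.800 ms.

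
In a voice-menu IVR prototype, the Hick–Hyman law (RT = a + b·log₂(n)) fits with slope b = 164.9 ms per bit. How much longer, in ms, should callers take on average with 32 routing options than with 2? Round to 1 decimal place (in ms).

ΔRT = (a + b log₂ n₂) − (a + b log₂ n₁) = b·(log₂ n₂ − log₂ n₁).
log₂(32) − log₂(2) = log₂(32/2) = log₂(16) = 4.
ΔRT = 164.9 × 4.0000 = 659.600 ms.

659.6 ms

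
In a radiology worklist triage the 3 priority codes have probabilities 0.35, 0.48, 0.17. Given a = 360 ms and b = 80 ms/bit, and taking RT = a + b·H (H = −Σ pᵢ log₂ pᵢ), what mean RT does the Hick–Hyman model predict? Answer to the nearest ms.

478 ms

Entropy contributions −pᵢ log₂ pᵢ: 0.5301, 0.5083, 0.4346; sum H = 1.4730 bits.
RT = a + bH = 360 + 80·1.4730 = 477.84 ms.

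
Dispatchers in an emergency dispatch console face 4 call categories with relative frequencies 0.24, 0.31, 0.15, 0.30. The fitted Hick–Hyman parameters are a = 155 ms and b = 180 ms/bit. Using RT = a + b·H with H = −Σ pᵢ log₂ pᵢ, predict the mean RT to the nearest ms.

506 ms

H = 0.24·log₂(1/0.24) + 0.31·log₂(1/0.31) + 0.15·log₂(1/0.15) + 0.30·log₂(1/0.30) = 1.9496 bits.
RT = 155 + 180 × 1.9496 = 505.92 ms.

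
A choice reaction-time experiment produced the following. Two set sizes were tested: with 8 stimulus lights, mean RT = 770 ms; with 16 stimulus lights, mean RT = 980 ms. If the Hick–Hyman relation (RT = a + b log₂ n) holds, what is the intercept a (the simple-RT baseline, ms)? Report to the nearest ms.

The slope on a log₂ axis is (980 − 770) / (4 − 3) = 210 ms/bit.
Intercept: a = 770 − 210·log₂(8) = 140.000 ms.

140 ms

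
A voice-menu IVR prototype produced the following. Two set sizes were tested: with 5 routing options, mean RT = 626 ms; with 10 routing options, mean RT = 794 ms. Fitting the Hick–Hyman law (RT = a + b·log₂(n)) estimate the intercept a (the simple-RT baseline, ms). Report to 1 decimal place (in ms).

235.9 ms

Slope: b = (794 − 626) / (log₂ 10 − log₂ 5) = 168/1.0000 = 168.000 ms/bit.
Intercept: a = 626 − 168.000·log₂(5) = 235.916 ms.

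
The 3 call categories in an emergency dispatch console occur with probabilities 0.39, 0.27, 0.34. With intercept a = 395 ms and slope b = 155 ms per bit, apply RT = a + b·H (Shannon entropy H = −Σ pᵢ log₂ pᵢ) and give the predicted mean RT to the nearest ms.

638 ms

H = 0.39·log₂(1/0.39) + 0.27·log₂(1/0.27) + 0.34·log₂(1/0.34) = 1.5690 bits.
RT = 395 + 155 × 1.5690 = 638.19 ms.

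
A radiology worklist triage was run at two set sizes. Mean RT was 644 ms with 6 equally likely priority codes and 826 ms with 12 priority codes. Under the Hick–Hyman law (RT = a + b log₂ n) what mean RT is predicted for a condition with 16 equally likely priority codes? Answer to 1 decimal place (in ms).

901.5 ms

RT is linear in log₂ n, so two points fix the line:
  b = (826 − 644) / (log₂ 12 − log₂ 6) = 182 / (3.5850 − 2.5850) = 182.000 ms/bit
  a = 644 − 182.000 × 2.5850 = 173.537 ms
Then RT(16) = 173.537 + 182.000 × log₂ 16 = 173.537 + 182.000 × 4 ≈ 901.537 ms.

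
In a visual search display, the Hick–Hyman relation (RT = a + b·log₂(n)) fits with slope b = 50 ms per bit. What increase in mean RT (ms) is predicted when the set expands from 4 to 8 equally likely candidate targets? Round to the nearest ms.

50 ms

ΔRT = (a + b log₂ n₂) − (a + b log₂ n₁) = b·(log₂ n₂ − log₂ n₁).
log₂(8) − log₂(4) = log₂(8/4) = log₂(2) = 1.
ΔRT = 50 × 1.0000 = 50.000 ms.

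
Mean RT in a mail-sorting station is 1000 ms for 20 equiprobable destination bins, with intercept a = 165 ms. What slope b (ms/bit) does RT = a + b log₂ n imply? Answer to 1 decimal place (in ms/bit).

log₂(20) = 4.3219 bits.
b = (RT − a)/log₂ n = (1000 − 165) / 4.3219 = 193.201 ms/bit.

193.2 ms/bit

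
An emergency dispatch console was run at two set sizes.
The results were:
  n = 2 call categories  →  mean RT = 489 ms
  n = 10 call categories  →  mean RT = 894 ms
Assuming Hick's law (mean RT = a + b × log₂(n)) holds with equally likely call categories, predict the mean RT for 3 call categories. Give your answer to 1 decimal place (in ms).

591.0 ms

RT is linear in log₂ n, so two points fix the line:
  b = (894 − 489) / (log₂ 10 − log₂ 2) = 405 / (3.3219 − 1) = 174.424 ms/bit
  a = 489 − 174.424 × 1 = 314.576 ms
Then RT(3) = 314.576 + 174.424 × log₂ 3 = 314.576 + 174.424 × 1.5850 ≈ 591.032 ms.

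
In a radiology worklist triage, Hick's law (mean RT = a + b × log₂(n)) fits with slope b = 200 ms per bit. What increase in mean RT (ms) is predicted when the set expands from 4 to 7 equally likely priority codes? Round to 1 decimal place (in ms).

The intercept a cancels: ΔRT = b·(log₂ n₂ − log₂ n₁) = b·log₂(n₂/n₁).
log₂(7) − log₂(4) = 2.8074 − 2 = 0.8074.
ΔRT = 200 × 0.8074 = 161.471 ms.

161.5 ms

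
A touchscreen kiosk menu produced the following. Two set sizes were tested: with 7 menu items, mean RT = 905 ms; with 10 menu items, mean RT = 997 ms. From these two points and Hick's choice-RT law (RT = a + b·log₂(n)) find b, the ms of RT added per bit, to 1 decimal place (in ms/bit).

b = (RT₂ − RT₁)/(log₂ n₂ − log₂ n₁) = (997 − 905)/(3.3219 − 2.8074) = 178.789 ms/bit.

178.8 ms/bit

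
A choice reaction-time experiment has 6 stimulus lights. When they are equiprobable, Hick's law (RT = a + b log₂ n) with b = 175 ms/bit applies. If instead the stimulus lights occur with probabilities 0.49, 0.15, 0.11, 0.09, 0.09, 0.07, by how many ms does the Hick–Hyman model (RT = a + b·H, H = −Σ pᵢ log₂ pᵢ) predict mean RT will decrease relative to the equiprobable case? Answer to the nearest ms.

75 ms

The RT saving is b·ΔH. Equiprobable H₀ = log₂(6) = 2.5850 bits; with the given probabilities H = 2.1590 bits.
b·(H₀ − H) = 175 × (2.5850 − 2.1590) = 74.55 ms.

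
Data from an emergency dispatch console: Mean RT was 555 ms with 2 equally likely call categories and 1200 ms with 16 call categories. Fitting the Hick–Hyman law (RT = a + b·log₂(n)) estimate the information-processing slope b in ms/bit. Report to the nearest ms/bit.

215 ms/bit

Slope: b = (1200 − 555) / (log₂ 16 − log₂ 2) = 645/3.0000 = 215 ms/bit.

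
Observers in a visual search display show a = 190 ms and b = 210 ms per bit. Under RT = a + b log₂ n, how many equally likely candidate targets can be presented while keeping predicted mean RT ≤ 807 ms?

Information budget: (807 − 190)/210 = 2.9381 bits, so n ≤ 2^2.9381 = 7.664 → at most 7.

7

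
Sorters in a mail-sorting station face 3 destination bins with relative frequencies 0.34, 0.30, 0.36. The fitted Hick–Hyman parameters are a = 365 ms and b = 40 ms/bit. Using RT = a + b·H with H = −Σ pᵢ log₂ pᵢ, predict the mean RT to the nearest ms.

H = 0.34·log₂(1/0.34) + 0.30·log₂(1/0.30) + 0.36·log₂(1/0.36) = 1.5809 bits.
RT = 365 + 40 × 1.5809 = 428.24 ms.

428 ms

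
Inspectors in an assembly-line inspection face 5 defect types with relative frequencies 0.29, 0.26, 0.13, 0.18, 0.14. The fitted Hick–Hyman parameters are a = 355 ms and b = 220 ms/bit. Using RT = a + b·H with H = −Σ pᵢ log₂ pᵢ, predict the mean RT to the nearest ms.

Entropy contributions −pᵢ log₂ pᵢ: 0.5179, 0.5053, 0.3826, 0.4453, 0.3971; sum H = 2.2483 bits.
RT = a + bH = 355 + 220·2.2483 = 849.62 ms.

850 ms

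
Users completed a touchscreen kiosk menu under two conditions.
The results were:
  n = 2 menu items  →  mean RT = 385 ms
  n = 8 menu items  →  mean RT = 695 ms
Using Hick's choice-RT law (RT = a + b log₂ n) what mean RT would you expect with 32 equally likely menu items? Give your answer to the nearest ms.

1005 ms

Solve the two-equation system in a and b:
  b = (695 − 385) / (log₂ 8 − log₂ 2) = 310 / (3 − 1) = 155 ms/bit
  a = 385 − 155 × 1 = 230 ms
Then RT(32) = 230 + 155 × log₂ 32 = 230 + 155 × 5 ≈ 1005.000 ms.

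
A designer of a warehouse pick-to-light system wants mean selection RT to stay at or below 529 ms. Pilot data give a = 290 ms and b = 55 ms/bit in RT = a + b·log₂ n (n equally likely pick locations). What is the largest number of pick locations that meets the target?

20

55·log₂ n ≤ 529 − 290 = 239, giving log₂ n ≤ 4.3455 and n ≤ 20.329. The largest whole number is 20.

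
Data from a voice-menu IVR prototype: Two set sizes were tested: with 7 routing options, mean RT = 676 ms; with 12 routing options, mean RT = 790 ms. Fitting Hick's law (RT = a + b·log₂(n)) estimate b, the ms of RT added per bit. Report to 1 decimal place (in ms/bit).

b = (RT₂ − RT₁)/(log₂ n₂ − log₂ n₁) = (790 − 676)/(3.5850 − 2.8074) = 146.604 ms/bit.

146.6 ms/bit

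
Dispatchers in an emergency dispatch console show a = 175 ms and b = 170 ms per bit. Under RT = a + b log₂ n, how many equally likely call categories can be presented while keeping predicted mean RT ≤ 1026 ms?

32

Information budget: (1026 − 175)/170 = 5.0059 bits, so n ≤ 2^5.0059 = 32.131 → at most 32.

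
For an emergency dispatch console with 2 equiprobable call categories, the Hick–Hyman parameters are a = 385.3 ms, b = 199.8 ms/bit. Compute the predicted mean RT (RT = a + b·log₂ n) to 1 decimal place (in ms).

585.1 ms

log₂(2) = 1 bits, so RT = 385.3 + 199.8 × 1 ≈ 585.100 ms.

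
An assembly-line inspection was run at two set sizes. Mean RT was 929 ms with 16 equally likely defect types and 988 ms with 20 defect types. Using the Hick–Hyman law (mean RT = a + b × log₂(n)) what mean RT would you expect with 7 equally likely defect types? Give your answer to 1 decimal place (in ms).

710.4 ms

RT is linear in log₂ n, so two points fix the line:
  b = (988 − 929) / (log₂ 20 − log₂ 16) = 59 / (4.3219 − 4) = 183.271 ms/bit
  a = 929 − 183.271 × 4 = 195.917 ms
Then RT(7) = 195.917 + 183.271 × log₂ 7 = 195.917 + 183.271 × 2.8074 ≈ 710.423 ms.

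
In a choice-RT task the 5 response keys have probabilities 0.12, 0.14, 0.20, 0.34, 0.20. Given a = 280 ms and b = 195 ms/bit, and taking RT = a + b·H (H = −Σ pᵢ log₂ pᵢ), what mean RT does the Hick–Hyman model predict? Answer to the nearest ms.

Entropy contributions −pᵢ log₂ pᵢ: 0.3671, 0.3971, 0.4644, 0.5292, 0.4644; sum H = 2.2221 bits.
RT = a + bH = 280 + 195·2.2221 = 713.31 ms.

713 ms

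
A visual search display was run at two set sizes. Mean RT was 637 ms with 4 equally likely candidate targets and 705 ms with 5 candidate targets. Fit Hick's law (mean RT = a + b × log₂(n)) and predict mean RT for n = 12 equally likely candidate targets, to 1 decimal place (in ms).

Fit slope and intercept:
  b = (705 − 637) / (log₂ 5 − log₂ 4) = 68 / (2.3219 − 2) = 211.227 ms/bit
  a = 637 − 211.227 × 2 = 214.545 ms
Then RT(12) = 214.545 + 211.227 × log₂ 12 = 214.545 + 211.227 × 3.5850 ≈ 971.787 ms.

971.8 ms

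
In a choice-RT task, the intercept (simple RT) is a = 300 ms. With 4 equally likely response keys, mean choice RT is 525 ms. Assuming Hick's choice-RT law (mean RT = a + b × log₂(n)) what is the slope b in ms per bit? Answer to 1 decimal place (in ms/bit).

4 alternatives carry log₂ 4 = 2 bits; the choice cost is 525 − 300 = 225 ms, so b = 225/2 = 112.500 ms/bit.

112.5 ms/bit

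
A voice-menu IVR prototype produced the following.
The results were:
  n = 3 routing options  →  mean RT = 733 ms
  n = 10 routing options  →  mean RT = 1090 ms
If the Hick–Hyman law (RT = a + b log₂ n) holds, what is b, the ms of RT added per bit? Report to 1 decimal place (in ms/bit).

205.5 ms/bit

b = (RT₂ − RT₁)/(log₂ n₂ − log₂ n₁) = (1090 − 733)/(3.3219 − 1.5850) = 205.531 ms/bit.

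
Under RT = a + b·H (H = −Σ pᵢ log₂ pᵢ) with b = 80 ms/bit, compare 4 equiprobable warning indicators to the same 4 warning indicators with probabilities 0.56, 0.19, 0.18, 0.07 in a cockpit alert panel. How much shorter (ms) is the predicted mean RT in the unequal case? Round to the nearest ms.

29 ms

Equiprobable entropy H₀ = log₂ 4 = 2.0000 bits.
Skewed entropy H = −Σ pᵢ log₂ pᵢ = 1.6375 bits.
ΔRT = b·(H₀ − H) = 80 × 0.3625 = 29.00 ms.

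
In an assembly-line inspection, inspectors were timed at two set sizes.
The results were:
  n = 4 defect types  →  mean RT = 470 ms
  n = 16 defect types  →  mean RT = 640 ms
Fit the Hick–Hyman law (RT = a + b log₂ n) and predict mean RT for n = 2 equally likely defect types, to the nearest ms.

385 ms

Fit slope and intercept:
  b = (640 − 470) / (log₂ 16 − log₂ 4) = 170 / (4 − 2) = 85 ms/bit
  a = 470 − 85 × 2 = 300 ms
Then RT(2) = 300 + 85 × log₂ 2 = 300 + 85 × 1 ≈ 385.000 ms.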